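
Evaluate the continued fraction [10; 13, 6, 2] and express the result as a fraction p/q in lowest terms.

1723/171

Work from the innermost term outward:
Start with 2.
6 + 1/(2/1) = 6 + 1/2 = 13/2
13 + 1/(13/2) = 13 + 2/13 = 171/13
10 + 1/(171/13) = 10 + 13/171 = 1723/171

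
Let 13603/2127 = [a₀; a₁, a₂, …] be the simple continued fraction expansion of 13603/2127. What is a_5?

12

Apply division with remainder until the remainder is 0:
13603 = 6·2127 + 841, so a_0 = 6
2127 = 2·841 + 445, so a_1 = 2
841 = 1·445 + 396, so a_2 = 1
445 = 1·396 + 49, so a_3 = 1
396 = 8·49 + 4, so a_4 = 8
49 = 12·4 + 1, so a_5 = 12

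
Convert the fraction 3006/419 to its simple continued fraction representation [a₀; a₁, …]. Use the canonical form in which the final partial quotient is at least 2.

[7; 5, 1, 2, 1, 5, 3]

3006 = 7·419 + 73, so a_0 = 7
419 = 5·73 + 54, so a_1 = 5
73 = 1·54 + 19, so a_2 = 1
54 = 2·19 + 16, so a_3 = 2
19 = 1·16 + 3, so a_4 = 1
16 = 5·3 + 1, so a_5 = 5
3 = 3·1 + 0, so a_6 = 3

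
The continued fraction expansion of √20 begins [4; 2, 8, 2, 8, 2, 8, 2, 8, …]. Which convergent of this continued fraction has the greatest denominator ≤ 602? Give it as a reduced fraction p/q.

a_0 = 4: 4/1  (≤ bound)
a_1 = 2: 9/2  (≤ bound)
a_2 = 8: 76/17  (≤ bound)
a_3 = 2: 161/36  (≤ bound)
a_4 = 8: 1364/305  (≤ bound)
a_5 = 2: 2889/646  (> 602, stop)

1364/305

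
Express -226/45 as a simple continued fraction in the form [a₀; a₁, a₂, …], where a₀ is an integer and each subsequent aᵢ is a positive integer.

Run the Euclidean algorithm, recording each quotient:
-226 ÷ 45 → quotient -6, remainder 44
45 ÷ 44 → quotient 1, remainder 1
44 ÷ 1 → quotient 44, remainder 0

[-6; 1, 44]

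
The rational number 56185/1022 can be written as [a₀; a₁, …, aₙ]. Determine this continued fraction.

[54; 1, 39, 1, 7, 3]

⌊56185/1022⌋ = 54, remainder 997
⌊1022/997⌋ = 1, remainder 25
⌊997/25⌋ = 39, remainder 22
⌊25/22⌋ = 1, remainder 3
⌊22/3⌋ = 7, remainder 1
⌊3/1⌋ = 3, remainder 0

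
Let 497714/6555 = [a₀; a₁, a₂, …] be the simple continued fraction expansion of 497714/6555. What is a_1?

1

Run the Euclidean algorithm, recording each quotient:
⌊497714/6555⌋ = 75, remainder 6089
⌊6555/6089⌋ = 1, remainder 466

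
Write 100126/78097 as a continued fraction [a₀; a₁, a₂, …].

100126 ÷ 78097 → quotient 1, remainder 22029
78097 ÷ 22029 → quotient 3, remainder 12010
22029 ÷ 12010 → quotient 1, remainder 10019
12010 ÷ 10019 → quotient 1, remainder 1991
10019 ÷ 1991 → quotient 5, remainder 64
1991 ÷ 64 → quotient 31, remainder 7
64 ÷ 7 → quotient 9, remainder 1
7 ÷ 1 → quotient 7, remainder 0

[1; 3, 1, 1, 5, 31, 9, 7]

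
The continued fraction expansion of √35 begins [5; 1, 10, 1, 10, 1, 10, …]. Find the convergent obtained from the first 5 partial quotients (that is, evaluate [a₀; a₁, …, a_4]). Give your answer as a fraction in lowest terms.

Use the convergent recurrence hₖ = aₖ·hₖ₋₁ + hₖ₋₂ (and likewise for the denominators kₖ):
a_0 = 5: 5/1
a_1 = 1: 6/1
a_2 = 10: 65/11
a_3 = 1: 71/12
a_4 = 10: 775/131

775/131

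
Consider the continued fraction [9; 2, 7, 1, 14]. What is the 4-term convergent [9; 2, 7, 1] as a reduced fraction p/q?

Collapse the nested fraction from the inside out:
Start with 1.
7 + 1/(1/1) = 7 + 1/1 = 8/1
2 + 1/(8/1) = 2 + 1/8 = 17/8
9 + 1/(17/8) = 9 + 8/17 = 161/17

161/17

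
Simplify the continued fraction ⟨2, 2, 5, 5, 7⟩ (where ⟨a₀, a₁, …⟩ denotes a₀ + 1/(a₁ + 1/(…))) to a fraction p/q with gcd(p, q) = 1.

1007/410

a_0 = 2: 2/1
a_1 = 2: 5/2
a_2 = 5: 27/11
a_3 = 5: 140/57
a_4 = 7: 1007/410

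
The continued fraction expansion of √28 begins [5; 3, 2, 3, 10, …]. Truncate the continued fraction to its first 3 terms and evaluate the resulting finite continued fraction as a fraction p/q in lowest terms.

Use the convergent recurrence hₖ = aₖ·hₖ₋₁ + hₖ₋₂ (and likewise for the denominators kₖ):
a_0 = 5: 5/1
a_1 = 3: 16/3
a_2 = 2: 37/7

37/7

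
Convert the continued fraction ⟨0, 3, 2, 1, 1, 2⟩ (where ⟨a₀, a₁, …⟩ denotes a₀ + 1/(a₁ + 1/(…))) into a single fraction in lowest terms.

13/44

a_0 = 0: 0/1
a_1 = 3: 1/3
a_2 = 2: 2/7
a_3 = 1: 3/10
a_4 = 1: 5/17
a_5 = 2: 13/44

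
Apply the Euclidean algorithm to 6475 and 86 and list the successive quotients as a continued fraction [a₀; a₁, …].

[75; 3, 2, 3, 1, 2]

Run the Euclidean algorithm, recording each quotient:
6475 ÷ 86 → quotient 75, remainder 25
86 ÷ 25 → quotient 3, remainder 11
25 ÷ 11 → quotient 2, remainder 3
11 ÷ 3 → quotient 3, remainder 2
3 ÷ 2 → quotient 1, remainder 1
2 ÷ 1 → quotient 2, remainder 0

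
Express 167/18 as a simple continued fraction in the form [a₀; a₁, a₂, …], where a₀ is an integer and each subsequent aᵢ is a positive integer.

⌊167/18⌋ = 9, remainder 5
⌊18/5⌋ = 3, remainder 3
⌊5/3⌋ = 1, remainder 2
⌊3/2⌋ = 1, remainder 1
⌊2/1⌋ = 2, remainder 0

[9; 3, 1, 1, 2]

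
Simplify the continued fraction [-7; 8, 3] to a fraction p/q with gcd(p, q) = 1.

Collapse the nested fraction from the inside out:
Start with 3.
8 + 1/(3/1) = 8 + 1/3 = 25/3
-7 + 1/(25/3) = -7 + 3/25 = -172/25

-172/25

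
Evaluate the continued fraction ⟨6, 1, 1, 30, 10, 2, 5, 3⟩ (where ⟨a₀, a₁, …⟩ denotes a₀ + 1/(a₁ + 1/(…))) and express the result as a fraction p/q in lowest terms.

Build up convergents one term at a time:
a_0 = 6: 6/1
a_1 = 1: 7/1
a_2 = 1: 13/2
a_3 = 30: 397/61
a_4 = 10: 3983/612
a_5 = 2: 8363/1285
a_6 = 5: 45798/7037
a_7 = 3: 145757/22396

145757/22396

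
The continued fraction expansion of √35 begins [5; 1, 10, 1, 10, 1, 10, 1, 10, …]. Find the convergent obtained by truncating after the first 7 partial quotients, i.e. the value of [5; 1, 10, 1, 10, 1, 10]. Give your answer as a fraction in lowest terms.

Start with 10.
1 + 1/(10/1) = 1 + 1/10 = 11/10
10 + 1/(11/10) = 10 + 10/11 = 120/11
1 + 1/(120/11) = 1 + 11/120 = 131/120
10 + 1/(131/120) = 10 + 120/131 = 1430/131
1 + 1/(1430/131) = 1 + 131/1430 = 1561/1430
5 + 1/(1561/1430) = 5 + 1430/1561 = 9235/1561

9235/1561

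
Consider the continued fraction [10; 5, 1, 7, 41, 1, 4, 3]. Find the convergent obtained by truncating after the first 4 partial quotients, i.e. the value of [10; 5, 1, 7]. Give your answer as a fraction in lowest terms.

a_0 = 10: 10/1
a_1 = 5: 51/5
a_2 = 1: 61/6
a_3 = 7: 478/47

478/47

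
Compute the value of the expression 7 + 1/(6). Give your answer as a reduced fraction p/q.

43/6

Start with 6.
7 + 1/(6/1) = 7 + 1/6 = 43/6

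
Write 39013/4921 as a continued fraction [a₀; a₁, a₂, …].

[7; 1, 12, 1, 6, 4, 12]

39013 = 7·4921 + 4566, so a_0 = 7
4921 = 1·4566 + 355, so a_1 = 1
4566 = 12·355 + 306, so a_2 = 12
355 = 1·306 + 49, so a_3 = 1
306 = 6·49 + 12, so a_4 = 6
49 = 4·12 + 1, so a_5 = 4
12 = 12·1 + 0, so a_6 = 12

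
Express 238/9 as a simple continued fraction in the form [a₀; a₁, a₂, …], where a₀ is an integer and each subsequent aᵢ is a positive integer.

[26; 2, 4]

238 ÷ 9 → quotient 26, remainder 4
9 ÷ 4 → quotient 2, remainder 1
4 ÷ 1 → quotient 4, remainder 0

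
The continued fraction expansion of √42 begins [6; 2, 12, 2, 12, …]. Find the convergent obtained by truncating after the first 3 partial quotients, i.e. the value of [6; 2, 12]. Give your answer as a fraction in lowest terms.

162/25

Work from the innermost term outward:
Start with 12.
2 + 1/(12/1) = 2 + 1/12 = 25/12
6 + 1/(25/12) = 6 + 12/25 = 162/25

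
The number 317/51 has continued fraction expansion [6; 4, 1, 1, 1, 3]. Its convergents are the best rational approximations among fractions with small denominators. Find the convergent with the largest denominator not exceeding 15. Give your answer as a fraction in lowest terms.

87/14

a_0 = 6: 6/1  (≤ bound)
a_1 = 4: 25/4  (≤ bound)
a_2 = 1: 31/5  (≤ bound)
a_3 = 1: 56/9  (≤ bound)
a_4 = 1: 87/14  (≤ bound)
a_5 = 3: 317/51  (> 15, stop)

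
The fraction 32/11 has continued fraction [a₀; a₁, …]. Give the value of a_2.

10

32 ÷ 11 → quotient 2, remainder 10
11 ÷ 10 → quotient 1, remainder 1
10 ÷ 1 → quotient 10, remainder 0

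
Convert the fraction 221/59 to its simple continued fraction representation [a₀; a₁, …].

[3; 1, 2, 1, 14]

⌊221/59⌋ = 3, remainder 44
⌊59/44⌋ = 1, remainder 15
⌊44/15⌋ = 2, remainder 14
⌊15/14⌋ = 1, remainder 1
⌊14/1⌋ = 14, remainder 0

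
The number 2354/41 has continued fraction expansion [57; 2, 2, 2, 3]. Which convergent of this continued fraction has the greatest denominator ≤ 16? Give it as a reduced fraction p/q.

689/12

a_0 = 57: 57/1  (≤ bound)
a_1 = 2: 115/2  (≤ bound)
a_2 = 2: 287/5  (≤ bound)
a_3 = 2: 689/12  (≤ bound)
a_4 = 3: 2354/41  (> 16, stop)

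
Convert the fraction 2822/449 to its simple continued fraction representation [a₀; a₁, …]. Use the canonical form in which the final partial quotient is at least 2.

[6; 3, 1, 1, 31, 2]

Apply division with remainder until the remainder is 0:
2822 = 6·449 + 128, so a_0 = 6
449 = 3·128 + 65, so a_1 = 3
128 = 1·65 + 63, so a_2 = 1
65 = 1·63 + 2, so a_3 = 1
63 = 31·2 + 1, so a_4 = 31
2 = 2·1 + 0, so a_5 = 2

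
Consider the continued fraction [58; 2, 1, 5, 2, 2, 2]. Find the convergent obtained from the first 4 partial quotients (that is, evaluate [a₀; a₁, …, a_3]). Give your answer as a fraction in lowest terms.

992/17

Start with 5.
1 + 1/(5/1) = 1 + 1/5 = 6/5
2 + 1/(6/5) = 2 + 5/6 = 17/6
58 + 1/(17/6) = 58 + 6/17 = 992/17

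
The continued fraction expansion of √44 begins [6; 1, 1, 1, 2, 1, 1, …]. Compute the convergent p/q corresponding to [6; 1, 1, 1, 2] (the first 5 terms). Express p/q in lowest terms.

Starting at the tail and folding back:
Start with 2.
1 + 1/(2/1) = 1 + 1/2 = 3/2
1 + 1/(3/2) = 1 + 2/3 = 5/3
1 + 1/(5/3) = 1 + 3/5 = 8/5
6 + 1/(8/5) = 6 + 5/8 = 53/8

53/8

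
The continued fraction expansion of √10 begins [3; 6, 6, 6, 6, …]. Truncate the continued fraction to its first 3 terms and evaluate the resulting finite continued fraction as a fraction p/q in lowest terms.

Build up convergents one term at a time:
a_0 = 3: 3/1
a_1 = 6: 19/6
a_2 = 6: 117/37

117/37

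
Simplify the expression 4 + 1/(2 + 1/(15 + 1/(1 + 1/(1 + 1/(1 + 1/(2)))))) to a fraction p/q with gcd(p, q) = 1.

a_0 = 4: 4/1
a_1 = 2: 9/2
a_2 = 15: 139/31
a_3 = 1: 148/33
a_4 = 1: 287/64
a_5 = 1: 435/97
a_6 = 2: 1157/258

1157/258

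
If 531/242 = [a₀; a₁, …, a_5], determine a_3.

1

Repeatedly divide and take the remainder:
531 = 2·242 + 47, so a_0 = 2
242 = 5·47 + 7, so a_1 = 5
47 = 6·7 + 5, so a_2 = 6
7 = 1·5 + 2, so a_3 = 1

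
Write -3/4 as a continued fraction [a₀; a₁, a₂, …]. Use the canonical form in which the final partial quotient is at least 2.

[-1; 4]

-3 = -1·4 + 1, so a_0 = -1
4 = 4·1 + 0, so a_1 = 4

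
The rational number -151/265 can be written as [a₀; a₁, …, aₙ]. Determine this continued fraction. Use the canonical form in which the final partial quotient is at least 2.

Repeatedly divide and take the remainder:
⌊-151/265⌋ = -1, remainder 114
⌊265/114⌋ = 2, remainder 37
⌊114/37⌋ = 3, remainder 3
⌊37/3⌋ = 12, remainder 1
⌊3/1⌋ = 3, remainder 0

[-1; 2, 3, 12, 3]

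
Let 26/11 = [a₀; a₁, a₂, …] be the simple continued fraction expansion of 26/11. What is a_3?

26 = 2·11 + 4, so a_0 = 2
11 = 2·4 + 3, so a_1 = 2
4 = 1·3 + 1, so a_2 = 1
3 = 3·1 + 0, so a_3 = 3

3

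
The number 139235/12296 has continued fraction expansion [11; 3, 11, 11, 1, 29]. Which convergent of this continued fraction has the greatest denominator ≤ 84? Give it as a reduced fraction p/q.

a_0 = 11: 11/1  (≤ bound)
a_1 = 3: 34/3  (≤ bound)
a_2 = 11: 385/34  (≤ bound)
a_3 = 11: 4269/377  (> 84, stop)

385/34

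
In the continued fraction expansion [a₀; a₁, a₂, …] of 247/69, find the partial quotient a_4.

247 = 3·69 + 40, so a_0 = 3
69 = 1·40 + 29, so a_1 = 1
40 = 1·29 + 11, so a_2 = 1
29 = 2·11 + 7, so a_3 = 2
11 = 1·7 + 4, so a_4 = 1

1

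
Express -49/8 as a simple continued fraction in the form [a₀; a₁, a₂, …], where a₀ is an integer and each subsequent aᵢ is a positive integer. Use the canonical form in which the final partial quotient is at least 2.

⌊-49/8⌋ = -7, remainder 7
⌊8/7⌋ = 1, remainder 1
⌊7/1⌋ = 7, remainder 0

[-7; 1, 7]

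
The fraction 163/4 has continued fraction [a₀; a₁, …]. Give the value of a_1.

163 ÷ 4 → quotient 40, remainder 3
4 ÷ 3 → quotient 1, remainder 1

1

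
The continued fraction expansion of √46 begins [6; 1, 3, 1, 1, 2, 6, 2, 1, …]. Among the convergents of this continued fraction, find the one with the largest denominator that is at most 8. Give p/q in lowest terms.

34/5

List convergents until the denominator exceeds the bound:
a_0 = 6: 6/1  (≤ bound)
a_1 = 1: 7/1  (≤ bound)
a_2 = 3: 27/4  (≤ bound)
a_3 = 1: 34/5  (≤ bound)
a_4 = 1: 61/9  (> 8, stop)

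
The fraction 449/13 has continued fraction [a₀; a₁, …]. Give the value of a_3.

Repeatedly divide and take the remainder:
449 ÷ 13 → quotient 34, remainder 7
13 ÷ 7 → quotient 1, remainder 6
7 ÷ 6 → quotient 1, remainder 1
6 ÷ 1 → quotient 6, remainder 0

6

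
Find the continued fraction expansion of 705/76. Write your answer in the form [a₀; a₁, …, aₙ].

[9; 3, 1, 1, 1, 1, 1, 2]

Apply division with remainder until the remainder is 0:
705 = 9·76 + 21, so a_0 = 9
76 = 3·21 + 13, so a_1 = 3
21 = 1·13 + 8, so a_2 = 1
13 = 1·8 + 5, so a_3 = 1
8 = 1·5 + 3, so a_4 = 1
5 = 1·3 + 2, so a_5 = 1
3 = 1·2 + 1, so a_6 = 1
2 = 2·1 + 0, so a_7 = 2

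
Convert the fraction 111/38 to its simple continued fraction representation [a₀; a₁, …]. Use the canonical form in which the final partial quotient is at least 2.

111 = 2·38 + 35, so a_0 = 2
38 = 1·35 + 3, so a_1 = 1
35 = 11·3 + 2, so a_2 = 11
3 = 1·2 + 1, so a_3 = 1
2 = 2·1 + 0, so a_4 = 2

[2; 1, 11, 1, 2]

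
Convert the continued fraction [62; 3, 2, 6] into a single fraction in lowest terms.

Starting at the tail and folding back:
Start with 6.
2 + 1/(6/1) = 2 + 1/6 = 13/6
3 + 1/(13/6) = 3 + 6/13 = 45/13
62 + 1/(45/13) = 62 + 13/45 = 2803/45

2803/45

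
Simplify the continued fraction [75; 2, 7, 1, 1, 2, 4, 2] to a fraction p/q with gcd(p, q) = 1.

59847/793

Collapse the nested fraction from the inside out:
Start with 2.
4 + 1/(2/1) = 4 + 1/2 = 9/2
2 + 1/(9/2) = 2 + 2/9 = 20/9
1 + 1/(20/9) = 1 + 9/20 = 29/20
1 + 1/(29/20) = 1 + 20/29 = 49/29
7 + 1/(49/29) = 7 + 29/49 = 372/49
2 + 1/(372/49) = 2 + 49/372 = 793/372
75 + 1/(793/372) = 75 + 372/793 = 59847/793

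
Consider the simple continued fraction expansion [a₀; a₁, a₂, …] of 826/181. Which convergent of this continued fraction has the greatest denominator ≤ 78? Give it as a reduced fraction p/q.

251/55

a_0 = 4: 4/1  (≤ bound)
a_1 = 1: 5/1  (≤ bound)
a_2 = 1: 9/2  (≤ bound)
a_3 = 3: 32/7  (≤ bound)
a_4 = 2: 73/16  (≤ bound)
a_5 = 3: 251/55  (≤ bound)
a_6 = 3: 826/181  (> 78, stop)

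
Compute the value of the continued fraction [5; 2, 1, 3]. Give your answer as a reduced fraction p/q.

Use the convergent recurrence hₖ = aₖ·hₖ₋₁ + hₖ₋₂ (and likewise for the denominators kₖ):
a_0 = 5: 5/1
a_1 = 2: 11/2
a_2 = 1: 16/3
a_3 = 3: 59/11

59/11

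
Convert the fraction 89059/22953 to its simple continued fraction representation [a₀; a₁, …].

[3; 1, 7, 2, 1, 26, 3, 11]

89059 ÷ 22953 → quotient 3, remainder 20200
22953 ÷ 20200 → quotient 1, remainder 2753
20200 ÷ 2753 → quotient 7, remainder 929
2753 ÷ 929 → quotient 2, remainder 895
929 ÷ 895 → quotient 1, remainder 34
895 ÷ 34 → quotient 26, remainder 11
34 ÷ 11 → quotient 3, remainder 1
11 ÷ 1 → quotient 11, remainder 0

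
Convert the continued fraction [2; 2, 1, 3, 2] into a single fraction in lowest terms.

Build up convergents one term at a time:
a_0 = 2: 2/1
a_1 = 2: 5/2
a_2 = 1: 7/3
a_3 = 3: 26/11
a_4 = 2: 59/25

59/25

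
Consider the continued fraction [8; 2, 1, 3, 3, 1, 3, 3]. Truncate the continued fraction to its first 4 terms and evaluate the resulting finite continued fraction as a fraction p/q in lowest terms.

a_0 = 8: 8/1
a_1 = 2: 17/2
a_2 = 1: 25/3
a_3 = 3: 92/11

92/11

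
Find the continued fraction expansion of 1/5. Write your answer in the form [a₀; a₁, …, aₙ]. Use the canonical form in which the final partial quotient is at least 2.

1 = 0·5 + 1, so a_0 = 0
5 = 5·1 + 0, so a_1 = 5

[0; 5]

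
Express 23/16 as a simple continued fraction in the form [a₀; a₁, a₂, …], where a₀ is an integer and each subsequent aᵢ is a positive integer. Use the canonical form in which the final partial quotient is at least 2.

[1; 2, 3, 2]

23 ÷ 16 → quotient 1, remainder 7
16 ÷ 7 → quotient 2, remainder 2
7 ÷ 2 → quotient 3, remainder 1
2 ÷ 1 → quotient 2, remainder 0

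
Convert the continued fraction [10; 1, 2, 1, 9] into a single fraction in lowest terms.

Starting at the tail and folding back:
Start with 9.
1 + 1/(9/1) = 1 + 1/9 = 10/9
2 + 1/(10/9) = 2 + 9/10 = 29/10
1 + 1/(29/10) = 1 + 10/29 = 39/29
10 + 1/(39/29) = 10 + 29/39 = 419/39

419/39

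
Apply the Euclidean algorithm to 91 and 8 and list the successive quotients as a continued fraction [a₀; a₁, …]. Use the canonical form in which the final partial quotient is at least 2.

⌊91/8⌋ = 11, remainder 3
⌊8/3⌋ = 2, remainder 2
⌊3/2⌋ = 1, remainder 1
⌊2/1⌋ = 2, remainder 0

[11; 2, 1, 2]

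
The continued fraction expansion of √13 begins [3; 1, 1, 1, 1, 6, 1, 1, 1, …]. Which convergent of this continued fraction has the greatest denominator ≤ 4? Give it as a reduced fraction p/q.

List convergents until the denominator exceeds the bound:
a_0 = 3: 3/1  (≤ bound)
a_1 = 1: 4/1  (≤ bound)
a_2 = 1: 7/2  (≤ bound)
a_3 = 1: 11/3  (≤ bound)
a_4 = 1: 18/5  (> 4, stop)

11/3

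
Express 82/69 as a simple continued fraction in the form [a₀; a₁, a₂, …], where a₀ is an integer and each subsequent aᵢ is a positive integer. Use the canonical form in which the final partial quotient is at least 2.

82 ÷ 69 → quotient 1, remainder 13
69 ÷ 13 → quotient 5, remainder 4
13 ÷ 4 → quotient 3, remainder 1
4 ÷ 1 → quotient 4, remainder 0

[1; 5, 3, 4]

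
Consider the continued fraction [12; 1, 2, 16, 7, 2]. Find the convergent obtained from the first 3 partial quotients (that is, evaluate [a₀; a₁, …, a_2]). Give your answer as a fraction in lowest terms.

38/3

Start with 2.
1 + 1/(2/1) = 1 + 1/2 = 3/2
12 + 1/(3/2) = 12 + 2/3 = 38/3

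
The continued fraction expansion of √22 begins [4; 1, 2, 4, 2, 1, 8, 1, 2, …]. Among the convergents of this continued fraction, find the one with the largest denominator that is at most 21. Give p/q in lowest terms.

61/13

List convergents until the denominator exceeds the bound:
a_0 = 4: 4/1  (≤ bound)
a_1 = 1: 5/1  (≤ bound)
a_2 = 2: 14/3  (≤ bound)
a_3 = 4: 61/13  (≤ bound)
a_4 = 2: 136/29  (> 21, stop)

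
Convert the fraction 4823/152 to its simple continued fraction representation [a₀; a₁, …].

[31; 1, 2, 1, 2, 2, 2, 2]

Repeatedly divide and take the remainder:
4823 ÷ 152 → quotient 31, remainder 111
152 ÷ 111 → quotient 1, remainder 41
111 ÷ 41 → quotient 2, remainder 29
41 ÷ 29 → quotient 1, remainder 12
29 ÷ 12 → quotient 2, remainder 5
12 ÷ 5 → quotient 2, remainder 2
5 ÷ 2 → quotient 2, remainder 1
2 ÷ 1 → quotient 2, remainder 0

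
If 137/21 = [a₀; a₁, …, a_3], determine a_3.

10

137 = 6·21 + 11, so a_0 = 6
21 = 1·11 + 10, so a_1 = 1
11 = 1·10 + 1, so a_2 = 1
10 = 10·1 + 0, so a_3 = 10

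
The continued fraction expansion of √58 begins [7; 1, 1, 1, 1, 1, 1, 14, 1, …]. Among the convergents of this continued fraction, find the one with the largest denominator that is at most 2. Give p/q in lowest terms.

a_0 = 7: 7/1  (≤ bound)
a_1 = 1: 8/1  (≤ bound)
a_2 = 1: 15/2  (≤ bound)
a_3 = 1: 23/3  (> 2, stop)

15/2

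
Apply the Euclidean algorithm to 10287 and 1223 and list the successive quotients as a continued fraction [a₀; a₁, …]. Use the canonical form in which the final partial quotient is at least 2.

[8; 2, 2, 3, 6, 1, 9]

10287 = 8·1223 + 503, so a_0 = 8
1223 = 2·503 + 217, so a_1 = 2
503 = 2·217 + 69, so a_2 = 2
217 = 3·69 + 10, so a_3 = 3
69 = 6·10 + 9, so a_4 = 6
10 = 1·9 + 1, so a_5 = 1
9 = 9·1 + 0, so a_6 = 9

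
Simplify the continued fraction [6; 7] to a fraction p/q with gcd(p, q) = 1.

Start with 7.
6 + 1/(7/1) = 6 + 1/7 = 43/7

43/7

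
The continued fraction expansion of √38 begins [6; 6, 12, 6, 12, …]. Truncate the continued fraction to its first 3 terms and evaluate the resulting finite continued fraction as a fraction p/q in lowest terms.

Work from the innermost term outward:
Start with 12.
6 + 1/(12/1) = 6 + 1/12 = 73/12
6 + 1/(73/12) = 6 + 12/73 = 450/73

450/73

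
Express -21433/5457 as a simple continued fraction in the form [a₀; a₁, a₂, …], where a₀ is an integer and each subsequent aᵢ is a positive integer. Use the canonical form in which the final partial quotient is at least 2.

⌊-21433/5457⌋ = -4, remainder 395
⌊5457/395⌋ = 13, remainder 322
⌊395/322⌋ = 1, remainder 73
⌊322/73⌋ = 4, remainder 30
⌊73/30⌋ = 2, remainder 13
⌊30/13⌋ = 2, remainder 4
⌊13/4⌋ = 3, remainder 1
⌊4/1⌋ = 4, remainder 0

[-4; 13, 1, 4, 2, 2, 3, 4]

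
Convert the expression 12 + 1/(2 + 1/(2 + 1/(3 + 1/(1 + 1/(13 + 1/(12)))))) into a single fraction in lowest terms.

45393/3658

a_0 = 12: 12/1
a_1 = 2: 25/2
a_2 = 2: 62/5
a_3 = 3: 211/17
a_4 = 1: 273/22
a_5 = 13: 3760/303
a_6 = 12: 45393/3658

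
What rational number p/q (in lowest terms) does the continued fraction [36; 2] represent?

Start with 2.
36 + 1/(2/1) = 36 + 1/2 = 73/2

73/2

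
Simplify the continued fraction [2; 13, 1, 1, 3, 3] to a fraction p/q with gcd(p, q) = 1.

647/312

Work from the innermost term outward:
Start with 3.
3 + 1/(3/1) = 3 + 1/3 = 10/3
1 + 1/(10/3) = 1 + 3/10 = 13/10
1 + 1/(13/10) = 1 + 10/13 = 23/13
13 + 1/(23/13) = 13 + 13/23 = 312/23
2 + 1/(312/23) = 2 + 23/312 = 647/312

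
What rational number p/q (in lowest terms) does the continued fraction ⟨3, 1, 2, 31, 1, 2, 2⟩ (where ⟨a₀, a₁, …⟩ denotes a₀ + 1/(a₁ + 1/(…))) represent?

2470/673

Start with 2.
2 + 1/(2/1) = 2 + 1/2 = 5/2
1 + 1/(5/2) = 1 + 2/5 = 7/5
31 + 1/(7/5) = 31 + 5/7 = 222/7
2 + 1/(222/7) = 2 + 7/222 = 451/222
1 + 1/(451/222) = 1 + 222/451 = 673/451
3 + 1/(673/451) = 3 + 451/673 = 2470/673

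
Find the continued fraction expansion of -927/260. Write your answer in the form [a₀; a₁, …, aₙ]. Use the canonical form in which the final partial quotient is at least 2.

[-4; 2, 3, 3, 11]

-927 = -4·260 + 113, so a_0 = -4
260 = 2·113 + 34, so a_1 = 2
113 = 3·34 + 11, so a_2 = 3
34 = 3·11 + 1, so a_3 = 3
11 = 11·1 + 0, so a_4 = 11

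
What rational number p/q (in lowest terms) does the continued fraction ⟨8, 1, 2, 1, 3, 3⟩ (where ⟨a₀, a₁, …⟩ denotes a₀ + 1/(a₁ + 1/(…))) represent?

428/49

Start with 3.
3 + 1/(3/1) = 3 + 1/3 = 10/3
1 + 1/(10/3) = 1 + 3/10 = 13/10
2 + 1/(13/10) = 2 + 10/13 = 36/13
1 + 1/(36/13) = 1 + 13/36 = 49/36
8 + 1/(49/36) = 8 + 36/49 = 428/49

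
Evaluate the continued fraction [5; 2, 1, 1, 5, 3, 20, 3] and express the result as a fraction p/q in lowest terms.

a_0 = 5: 5/1
a_1 = 2: 11/2
a_2 = 1: 16/3
a_3 = 1: 27/5
a_4 = 5: 151/28
a_5 = 3: 480/89
a_6 = 20: 9751/1808
a_7 = 3: 29733/5513

29733/5513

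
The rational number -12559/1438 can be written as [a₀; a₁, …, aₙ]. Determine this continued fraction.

Repeatedly divide and take the remainder:
-12559 = -9·1438 + 383, so a_0 = -9
1438 = 3·383 + 289, so a_1 = 3
383 = 1·289 + 94, so a_2 = 1
289 = 3·94 + 7, so a_3 = 3
94 = 13·7 + 3, so a_4 = 13
7 = 2·3 + 1, so a_5 = 2
3 = 3·1 + 0, so a_6 = 3

[-9; 3, 1, 3, 13, 2, 3]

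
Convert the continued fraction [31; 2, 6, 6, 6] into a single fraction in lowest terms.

Work from the innermost term outward:
Start with 6.
6 + 1/(6/1) = 6 + 1/6 = 37/6
6 + 1/(37/6) = 6 + 6/37 = 228/37
2 + 1/(228/37) = 2 + 37/228 = 493/228
31 + 1/(493/228) = 31 + 228/493 = 15511/493

15511/493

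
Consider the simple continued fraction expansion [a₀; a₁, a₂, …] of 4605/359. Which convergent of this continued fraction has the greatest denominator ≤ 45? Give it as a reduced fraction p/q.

a_0 = 12: 12/1  (≤ bound)
a_1 = 1: 13/1  (≤ bound)
a_2 = 4: 64/5  (≤ bound)
a_3 = 1: 77/6  (≤ bound)
a_4 = 3: 295/23  (≤ bound)
a_5 = 1: 372/29  (≤ bound)
a_6 = 3: 1411/110  (> 45, stop)

372/29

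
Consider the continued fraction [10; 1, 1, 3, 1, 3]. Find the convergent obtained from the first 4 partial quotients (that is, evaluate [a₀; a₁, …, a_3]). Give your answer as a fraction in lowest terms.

Starting at the tail and folding back:
Start with 3.
1 + 1/(3/1) = 1 + 1/3 = 4/3
1 + 1/(4/3) = 1 + 3/4 = 7/4
10 + 1/(7/4) = 10 + 4/7 = 74/7

74/7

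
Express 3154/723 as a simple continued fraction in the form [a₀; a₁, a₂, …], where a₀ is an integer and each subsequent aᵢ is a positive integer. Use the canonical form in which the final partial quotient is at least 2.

3154 = 4·723 + 262, so a_0 = 4
723 = 2·262 + 199, so a_1 = 2
262 = 1·199 + 63, so a_2 = 1
199 = 3·63 + 10, so a_3 = 3
63 = 6·10 + 3, so a_4 = 6
10 = 3·3 + 1, so a_5 = 3
3 = 3·1 + 0, so a_6 = 3

[4; 2, 1, 3, 6, 3, 3]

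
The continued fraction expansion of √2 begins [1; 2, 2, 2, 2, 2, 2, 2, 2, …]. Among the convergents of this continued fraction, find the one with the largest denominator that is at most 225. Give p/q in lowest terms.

239/169

List convergents until the denominator exceeds the bound:
a_0 = 1: 1/1  (≤ bound)
a_1 = 2: 3/2  (≤ bound)
a_2 = 2: 7/5  (≤ bound)
a_3 = 2: 17/12  (≤ bound)
a_4 = 2: 41/29  (≤ bound)
a_5 = 2: 99/70  (≤ bound)
a_6 = 2: 239/169  (≤ bound)
a_7 = 2: 577/408  (> 225, stop)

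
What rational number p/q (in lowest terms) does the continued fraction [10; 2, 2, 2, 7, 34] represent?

31643/3038

Collapse the nested fraction from the inside out:
Start with 34.
7 + 1/(34/1) = 7 + 1/34 = 239/34
2 + 1/(239/34) = 2 + 34/239 = 512/239
2 + 1/(512/239) = 2 + 239/512 = 1263/512
2 + 1/(1263/512) = 2 + 512/1263 = 3038/1263
10 + 1/(3038/1263) = 10 + 1263/3038 = 31643/3038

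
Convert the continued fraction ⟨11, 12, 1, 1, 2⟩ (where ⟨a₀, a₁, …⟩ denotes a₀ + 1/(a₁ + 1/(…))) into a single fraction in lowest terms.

Start with 2.
1 + 1/(2/1) = 1 + 1/2 = 3/2
1 + 1/(3/2) = 1 + 2/3 = 5/3
12 + 1/(5/3) = 12 + 3/5 = 63/5
11 + 1/(63/5) = 11 + 5/63 = 698/63

698/63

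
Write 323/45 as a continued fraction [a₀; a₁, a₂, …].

⌊323/45⌋ = 7, remainder 8
⌊45/8⌋ = 5, remainder 5
⌊8/5⌋ = 1, remainder 3
⌊5/3⌋ = 1, remainder 2
⌊3/2⌋ = 1, remainder 1
⌊2/1⌋ = 2, remainder 0

[7; 5, 1, 1, 1, 2]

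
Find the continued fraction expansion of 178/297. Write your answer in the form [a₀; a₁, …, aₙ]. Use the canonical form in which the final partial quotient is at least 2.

[0; 1, 1, 2, 59]

178 ÷ 297 → quotient 0, remainder 178
297 ÷ 178 → quotient 1, remainder 119
178 ÷ 119 → quotient 1, remainder 59
119 ÷ 59 → quotient 2, remainder 1
59 ÷ 1 → quotient 59, remainder 0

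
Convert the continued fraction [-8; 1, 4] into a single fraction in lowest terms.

a_0 = -8: -8/1
a_1 = 1: -7/1
a_2 = 4: -36/5

-36/5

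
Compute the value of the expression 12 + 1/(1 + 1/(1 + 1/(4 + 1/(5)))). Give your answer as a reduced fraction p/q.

590/47

Starting at the tail and folding back:
Start with 5.
4 + 1/(5/1) = 4 + 1/5 = 21/5
1 + 1/(21/5) = 1 + 5/21 = 26/21
1 + 1/(26/21) = 1 + 21/26 = 47/26
12 + 1/(47/26) = 12 + 26/47 = 590/47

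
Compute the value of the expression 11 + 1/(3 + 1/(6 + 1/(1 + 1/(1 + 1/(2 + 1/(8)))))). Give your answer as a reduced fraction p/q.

Use the convergent recurrence hₖ = aₖ·hₖ₋₁ + hₖ₋₂ (and likewise for the denominators kₖ):
a_0 = 11: 11/1
a_1 = 3: 34/3
a_2 = 6: 215/19
a_3 = 1: 249/22
a_4 = 1: 464/41
a_5 = 2: 1177/104
a_6 = 8: 9880/873

9880/873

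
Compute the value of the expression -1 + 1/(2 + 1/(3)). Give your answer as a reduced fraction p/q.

Starting at the tail and folding back:
Start with 3.
2 + 1/(3/1) = 2 + 1/3 = 7/3
-1 + 1/(7/3) = -1 + 3/7 = -4/7

-4/7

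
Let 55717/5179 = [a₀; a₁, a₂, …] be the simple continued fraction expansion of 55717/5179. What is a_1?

1

55717 ÷ 5179 → quotient 10, remainder 3927
5179 ÷ 3927 → quotient 1, remainder 1252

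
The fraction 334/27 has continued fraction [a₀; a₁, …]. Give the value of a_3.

2

Repeatedly divide and take the remainder:
⌊334/27⌋ = 12, remainder 10
⌊27/10⌋ = 2, remainder 7
⌊10/7⌋ = 1, remainder 3
⌊7/3⌋ = 2, remainder 1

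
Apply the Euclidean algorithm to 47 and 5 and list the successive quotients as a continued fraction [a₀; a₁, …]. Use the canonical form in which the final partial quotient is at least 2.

47 = 9·5 + 2, so a_0 = 9
5 = 2·2 + 1, so a_1 = 2
2 = 2·1 + 0, so a_2 = 2

[9; 2, 2]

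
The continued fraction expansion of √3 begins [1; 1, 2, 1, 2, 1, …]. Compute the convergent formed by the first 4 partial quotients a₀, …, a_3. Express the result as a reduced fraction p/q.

7/4

Use the convergent recurrence hₖ = aₖ·hₖ₋₁ + hₖ₋₂ (and likewise for the denominators kₖ):
a_0 = 1: 1/1
a_1 = 1: 2/1
a_2 = 2: 5/3
a_3 = 1: 7/4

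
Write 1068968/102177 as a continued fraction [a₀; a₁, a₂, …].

[10; 2, 6, 15, 5, 14, 2, 3]

⌊1068968/102177⌋ = 10, remainder 47198
⌊102177/47198⌋ = 2, remainder 7781
⌊47198/7781⌋ = 6, remainder 512
⌊7781/512⌋ = 15, remainder 101
⌊512/101⌋ = 5, remainder 7
⌊101/7⌋ = 14, remainder 3
⌊7/3⌋ = 2, remainder 1
⌊3/1⌋ = 3, remainder 0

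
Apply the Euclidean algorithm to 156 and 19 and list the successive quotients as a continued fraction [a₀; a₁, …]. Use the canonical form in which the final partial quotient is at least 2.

156 = 8·19 + 4, so a_0 = 8
19 = 4·4 + 3, so a_1 = 4
4 = 1·3 + 1, so a_2 = 1
3 = 3·1 + 0, so a_3 = 3

[8; 4, 1, 3]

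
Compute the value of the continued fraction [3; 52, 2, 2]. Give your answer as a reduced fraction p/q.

791/262

a_0 = 3: 3/1
a_1 = 52: 157/52
a_2 = 2: 317/105
a_3 = 2: 791/262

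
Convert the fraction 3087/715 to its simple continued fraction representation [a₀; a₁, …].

[4; 3, 6, 1, 2, 11]

Apply division with remainder until the remainder is 0:
⌊3087/715⌋ = 4, remainder 227
⌊715/227⌋ = 3, remainder 34
⌊227/34⌋ = 6, remainder 23
⌊34/23⌋ = 1, remainder 11
⌊23/11⌋ = 2, remainder 1
⌊11/1⌋ = 11, remainder 0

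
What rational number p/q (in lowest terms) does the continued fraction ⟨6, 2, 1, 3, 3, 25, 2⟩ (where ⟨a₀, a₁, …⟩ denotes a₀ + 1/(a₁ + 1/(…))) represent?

a_0 = 6: 6/1
a_1 = 2: 13/2
a_2 = 1: 19/3
a_3 = 3: 70/11
a_4 = 3: 229/36
a_5 = 25: 5795/911
a_6 = 2: 11819/1858

11819/1858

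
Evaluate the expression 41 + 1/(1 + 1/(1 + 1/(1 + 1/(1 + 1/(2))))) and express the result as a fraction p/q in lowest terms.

541/13

Compute successive convergents:
a_0 = 41: 41/1
a_1 = 1: 42/1
a_2 = 1: 83/2
a_3 = 1: 125/3
a_4 = 1: 208/5
a_5 = 2: 541/13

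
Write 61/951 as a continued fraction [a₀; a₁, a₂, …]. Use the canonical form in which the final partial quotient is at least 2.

[0; 15, 1, 1, 2, 3, 1, 2]

⌊61/951⌋ = 0, remainder 61
⌊951/61⌋ = 15, remainder 36
⌊61/36⌋ = 1, remainder 25
⌊36/25⌋ = 1, remainder 11
⌊25/11⌋ = 2, remainder 3
⌊11/3⌋ = 3, remainder 2
⌊3/2⌋ = 1, remainder 1
⌊2/1⌋ = 2, remainder 0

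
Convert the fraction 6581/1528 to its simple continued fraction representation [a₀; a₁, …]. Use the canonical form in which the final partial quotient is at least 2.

[4; 3, 3, 1, 7, 15]

⌊6581/1528⌋ = 4, remainder 469
⌊1528/469⌋ = 3, remainder 121
⌊469/121⌋ = 3, remainder 106
⌊121/106⌋ = 1, remainder 15
⌊106/15⌋ = 7, remainder 1
⌊15/1⌋ = 15, remainder 0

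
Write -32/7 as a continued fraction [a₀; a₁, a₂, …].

[-5; 2, 3]

Apply division with remainder until the remainder is 0:
-32 = -5·7 + 3, so a_0 = -5
7 = 2·3 + 1, so a_1 = 2
3 = 3·1 + 0, so a_2 = 3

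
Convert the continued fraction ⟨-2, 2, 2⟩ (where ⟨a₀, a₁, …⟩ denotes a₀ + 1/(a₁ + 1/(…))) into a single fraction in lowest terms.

a_0 = -2: -2/1
a_1 = 2: -3/2
a_2 = 2: -8/5

-8/5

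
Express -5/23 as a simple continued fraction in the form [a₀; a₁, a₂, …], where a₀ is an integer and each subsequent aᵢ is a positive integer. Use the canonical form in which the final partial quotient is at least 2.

[-1; 1, 3, 1, 1, 2]

Run the Euclidean algorithm, recording each quotient:
⌊-5/23⌋ = -1, remainder 18
⌊23/18⌋ = 1, remainder 5
⌊18/5⌋ = 3, remainder 3
⌊5/3⌋ = 1, remainder 2
⌊3/2⌋ = 1, remainder 1
⌊2/1⌋ = 2, remainder 0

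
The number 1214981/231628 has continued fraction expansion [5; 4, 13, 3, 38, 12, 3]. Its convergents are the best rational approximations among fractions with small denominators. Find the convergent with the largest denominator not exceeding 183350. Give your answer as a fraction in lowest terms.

394071/75127

a_0 = 5: 5/1  (≤ bound)
a_1 = 4: 21/4  (≤ bound)
a_2 = 13: 278/53  (≤ bound)
a_3 = 3: 855/163  (≤ bound)
a_4 = 38: 32768/6247  (≤ bound)
a_5 = 12: 394071/75127  (≤ bound)
a_6 = 3: 1214981/231628  (> 183350, stop)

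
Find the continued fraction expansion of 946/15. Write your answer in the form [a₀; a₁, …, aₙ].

[63; 15]

946 = 63·15 + 1, so a_0 = 63
15 = 15·1 + 0, so a_1 = 15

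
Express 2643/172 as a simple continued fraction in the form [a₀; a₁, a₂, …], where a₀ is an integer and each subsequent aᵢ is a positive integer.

Repeatedly divide and take the remainder:
2643 ÷ 172 → quotient 15, remainder 63
172 ÷ 63 → quotient 2, remainder 46
63 ÷ 46 → quotient 1, remainder 17
46 ÷ 17 → quotient 2, remainder 12
17 ÷ 12 → quotient 1, remainder 5
12 ÷ 5 → quotient 2, remainder 2
5 ÷ 2 → quotient 2, remainder 1
2 ÷ 1 → quotient 2, remainder 0

[15; 2, 1, 2, 1, 2, 2, 2]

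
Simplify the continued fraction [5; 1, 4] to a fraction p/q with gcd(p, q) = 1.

a_0 = 5: 5/1
a_1 = 1: 6/1
a_2 = 4: 29/5

29/5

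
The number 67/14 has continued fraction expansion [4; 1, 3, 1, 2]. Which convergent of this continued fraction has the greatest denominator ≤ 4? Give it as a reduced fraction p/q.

19/4

List convergents until the denominator exceeds the bound:
a_0 = 4: 4/1  (≤ bound)
a_1 = 1: 5/1  (≤ bound)
a_2 = 3: 19/4  (≤ bound)
a_3 = 1: 24/5  (> 4, stop)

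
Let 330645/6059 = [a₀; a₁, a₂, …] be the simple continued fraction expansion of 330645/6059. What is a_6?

Run the Euclidean algorithm, recording each quotient:
⌊330645/6059⌋ = 54, remainder 3459
⌊6059/3459⌋ = 1, remainder 2600
⌊3459/2600⌋ = 1, remainder 859
⌊2600/859⌋ = 3, remainder 23
⌊859/23⌋ = 37, remainder 8
⌊23/8⌋ = 2, remainder 7
⌊8/7⌋ = 1, remainder 1

1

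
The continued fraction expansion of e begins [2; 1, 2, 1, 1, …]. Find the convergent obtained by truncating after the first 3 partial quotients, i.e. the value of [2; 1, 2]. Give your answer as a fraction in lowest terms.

8/3

Build up convergents one term at a time:
a_0 = 2: 2/1
a_1 = 1: 3/1
a_2 = 2: 8/3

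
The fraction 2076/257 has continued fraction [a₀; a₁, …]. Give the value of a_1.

⌊2076/257⌋ = 8, remainder 20
⌊257/20⌋ = 12, remainder 17

12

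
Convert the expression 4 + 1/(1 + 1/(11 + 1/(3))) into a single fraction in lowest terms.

Collapse the nested fraction from the inside out:
Start with 3.
11 + 1/(3/1) = 11 + 1/3 = 34/3
1 + 1/(34/3) = 1 + 3/34 = 37/34
4 + 1/(37/34) = 4 + 34/37 = 182/37

182/37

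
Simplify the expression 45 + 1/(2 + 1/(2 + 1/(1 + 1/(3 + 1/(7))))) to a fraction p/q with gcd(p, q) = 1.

Start with 7.
3 + 1/(7/1) = 3 + 1/7 = 22/7
1 + 1/(22/7) = 1 + 7/22 = 29/22
2 + 1/(29/22) = 2 + 22/29 = 80/29
2 + 1/(80/29) = 2 + 29/80 = 189/80
45 + 1/(189/80) = 45 + 80/189 = 8585/189

8585/189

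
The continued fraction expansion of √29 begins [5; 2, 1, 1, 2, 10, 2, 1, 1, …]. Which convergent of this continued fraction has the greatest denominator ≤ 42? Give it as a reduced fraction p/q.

70/13

List convergents until the denominator exceeds the bound:
a_0 = 5: 5/1  (≤ bound)
a_1 = 2: 11/2  (≤ bound)
a_2 = 1: 16/3  (≤ bound)
a_3 = 1: 27/5  (≤ bound)
a_4 = 2: 70/13  (≤ bound)
a_5 = 10: 727/135  (> 42, stop)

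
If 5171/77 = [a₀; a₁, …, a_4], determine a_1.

6

Apply division with remainder until the remainder is 0:
5171 ÷ 77 → quotient 67, remainder 12
77 ÷ 12 → quotient 6, remainder 5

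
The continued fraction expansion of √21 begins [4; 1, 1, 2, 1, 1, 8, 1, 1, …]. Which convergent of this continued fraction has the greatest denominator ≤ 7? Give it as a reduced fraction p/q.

List convergents until the denominator exceeds the bound:
a_0 = 4: 4/1  (≤ bound)
a_1 = 1: 5/1  (≤ bound)
a_2 = 1: 9/2  (≤ bound)
a_3 = 2: 23/5  (≤ bound)
a_4 = 1: 32/7  (≤ bound)
a_5 = 1: 55/12  (> 7, stop)

32/7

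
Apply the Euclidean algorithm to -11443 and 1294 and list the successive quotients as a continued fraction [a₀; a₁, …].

-11443 = -9·1294 + 203, so a_0 = -9
1294 = 6·203 + 76, so a_1 = 6
203 = 2·76 + 51, so a_2 = 2
76 = 1·51 + 25, so a_3 = 1
51 = 2·25 + 1, so a_4 = 2
25 = 25·1 + 0, so a_5 = 25

[-9; 6, 2, 1, 2, 25]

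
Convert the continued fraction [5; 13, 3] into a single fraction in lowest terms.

203/40

Collapse the nested fraction from the inside out:
Start with 3.
13 + 1/(3/1) = 13 + 1/3 = 40/3
5 + 1/(40/3) = 5 + 3/40 = 203/40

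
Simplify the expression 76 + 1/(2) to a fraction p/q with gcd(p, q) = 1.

a_0 = 76: 76/1
a_1 = 2: 153/2

153/2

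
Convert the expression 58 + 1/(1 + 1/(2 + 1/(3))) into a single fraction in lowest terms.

Work from the innermost term outward:
Start with 3.
2 + 1/(3/1) = 2 + 1/3 = 7/3
1 + 1/(7/3) = 1 + 3/7 = 10/7
58 + 1/(10/7) = 58 + 7/10 = 587/10

587/10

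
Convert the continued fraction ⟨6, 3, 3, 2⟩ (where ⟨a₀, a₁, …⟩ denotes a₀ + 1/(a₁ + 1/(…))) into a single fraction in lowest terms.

145/23

Start with 2.
3 + 1/(2/1) = 3 + 1/2 = 7/2
3 + 1/(7/2) = 3 + 2/7 = 23/7
6 + 1/(23/7) = 6 + 7/23 = 145/23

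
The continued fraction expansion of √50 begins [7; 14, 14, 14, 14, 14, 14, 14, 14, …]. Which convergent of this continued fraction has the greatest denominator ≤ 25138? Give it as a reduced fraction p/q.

a_0 = 7: 7/1  (≤ bound)
a_1 = 14: 99/14  (≤ bound)
a_2 = 14: 1393/197  (≤ bound)
a_3 = 14: 19601/2772  (≤ bound)
a_4 = 14: 275807/39005  (> 25138, stop)

19601/2772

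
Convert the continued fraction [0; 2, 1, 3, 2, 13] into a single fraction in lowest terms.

Compute successive convergents:
a_0 = 0: 0/1
a_1 = 2: 1/2
a_2 = 1: 1/3
a_3 = 3: 4/11
a_4 = 2: 9/25
a_5 = 13: 121/336

121/336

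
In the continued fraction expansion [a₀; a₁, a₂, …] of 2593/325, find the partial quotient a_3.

2593 ÷ 325 → quotient 7, remainder 318
325 ÷ 318 → quotient 1, remainder 7
318 ÷ 7 → quotient 45, remainder 3
7 ÷ 3 → quotient 2, remainder 1

2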